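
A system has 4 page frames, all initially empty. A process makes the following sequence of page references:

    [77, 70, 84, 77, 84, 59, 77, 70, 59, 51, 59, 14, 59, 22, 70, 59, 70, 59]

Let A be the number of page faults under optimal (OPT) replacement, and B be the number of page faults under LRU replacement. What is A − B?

Under OPT: F F F . . F . . . F . F . F . . . . → 7 faults.
Under LRU: F F F . . F . . . F . F . F F . . . → 8 faults.
A − B = 7 − 8 = -1.

-1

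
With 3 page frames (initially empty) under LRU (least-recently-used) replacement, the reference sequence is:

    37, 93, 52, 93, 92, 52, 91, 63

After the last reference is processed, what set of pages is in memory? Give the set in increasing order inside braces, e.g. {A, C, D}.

37 -> fault, frames (37)
93 -> fault, frames (37 93)
52 -> fault, frames (37 93 52)
93 -> hit
92 -> fault, evict 37, frames (52 93 92)
52 -> hit
91 -> fault, evict 93, frames (92 52 91)
63 -> fault, evict 92, frames (52 91 63)

{52, 63, 91}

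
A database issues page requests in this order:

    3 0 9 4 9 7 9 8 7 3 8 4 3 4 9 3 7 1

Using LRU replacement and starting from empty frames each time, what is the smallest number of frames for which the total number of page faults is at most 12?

f=1: 18 faults
f=2: 15 faults
f=3: 11 faults
f=4: 11 faults
f=5: 8 faults
f=6: 7 faults
f=7: 7 faults
Smallest f with faults ≤ 12 is 3.

3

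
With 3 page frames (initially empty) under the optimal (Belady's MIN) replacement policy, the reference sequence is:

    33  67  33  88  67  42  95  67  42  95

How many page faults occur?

5

33 -> fault, frames (33)
67 -> fault, frames (33 67)
33 -> hit
88 -> fault, frames (33 67 88)
67 -> hit
42 -> fault, evict 88, frames (33 67 42)
95 -> fault, evict 33, frames (67 42 95)
67 -> hit
42 -> hit
95 -> hit
Page faults: 5.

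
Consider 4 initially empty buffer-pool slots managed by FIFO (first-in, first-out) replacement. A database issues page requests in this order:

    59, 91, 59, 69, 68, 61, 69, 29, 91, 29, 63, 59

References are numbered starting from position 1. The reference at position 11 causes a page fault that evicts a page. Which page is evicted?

pos 1: 59 → miss, frames [59]
pos 2: 91 → miss, frames [59, 91]
pos 3: 59 → hit
pos 4: 69 → miss, frames [59, 91, 69]
pos 5: 68 → miss, frames [59, 91, 69, 68]
pos 6: 61 → miss, evict 59, frames [91, 69, 68, 61]
pos 7: 69 → hit
pos 8: 29 → miss, evict 91, frames [69, 68, 61, 29]
pos 9: 91 → miss, evict 69, frames [68, 61, 29, 91]
pos 10: 29 → hit
pos 11: 63 → miss, evict 68, frames [61, 29, 91, 63]
At position 11, page 68 is evicted.

68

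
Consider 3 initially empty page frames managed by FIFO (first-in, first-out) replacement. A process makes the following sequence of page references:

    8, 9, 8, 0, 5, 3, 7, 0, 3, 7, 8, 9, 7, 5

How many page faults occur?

8 -> fault, frames (8)
9 -> fault, frames (8 9)
8 -> hit
0 -> fault, frames (8 9 0)
5 -> fault, evict 8, frames (9 0 5)
3 -> fault, evict 9, frames (0 5 3)
7 -> fault, evict 0, frames (5 3 7)
0 -> fault, evict 5, frames (3 7 0)
3 -> hit
7 -> hit
8 -> fault, evict 3, frames (7 0 8)
9 -> fault, evict 7, frames (0 8 9)
7 -> fault, evict 0, frames (8 9 7)
5 -> fault, evict 8, frames (9 7 5)
Page faults: 11.

11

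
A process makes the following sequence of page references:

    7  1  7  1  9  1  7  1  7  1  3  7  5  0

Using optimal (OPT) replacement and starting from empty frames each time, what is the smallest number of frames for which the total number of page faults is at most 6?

f=1: 14 faults
f=2: 7 faults
f=3: 6 faults
f=4: 6 faults
f=5: 6 faults
f=6: 6 faults
Smallest f with faults ≤ 6 is 3.

3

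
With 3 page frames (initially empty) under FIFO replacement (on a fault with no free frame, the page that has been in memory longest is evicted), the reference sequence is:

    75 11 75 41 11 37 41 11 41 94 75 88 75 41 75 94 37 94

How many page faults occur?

75: fault, frames [75]
11: fault, frames [75, 11]
75: hit
41: fault, frames [75, 11, 41]
11: hit
37: fault, evict 75, frames [11, 41, 37]
41: hit
11: hit
41: hit
94: fault, evict 11, frames [41, 37, 94]
75: fault, evict 41, frames [37, 94, 75]
88: fault, evict 37, frames [94, 75, 88]
75: hit
41: fault, evict 94, frames [75, 88, 41]
75: hit
94: fault, evict 75, frames [88, 41, 94]
37: fault, evict 88, frames [41, 94, 37]
94: hit
Page faults: 10.

10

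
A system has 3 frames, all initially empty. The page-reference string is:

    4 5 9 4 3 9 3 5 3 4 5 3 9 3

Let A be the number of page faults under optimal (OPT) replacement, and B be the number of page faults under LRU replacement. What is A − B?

-1

Under OPT: F F F . F . . . . F . . F . → 6 faults.
Under LRU: F F F . F . . F . F . . F . → 7 faults.
A − B = 6 − 7 = -1.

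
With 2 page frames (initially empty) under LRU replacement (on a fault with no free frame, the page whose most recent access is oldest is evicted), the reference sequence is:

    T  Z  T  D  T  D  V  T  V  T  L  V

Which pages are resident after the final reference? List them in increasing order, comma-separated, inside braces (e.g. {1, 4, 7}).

T → fault, frames [T]
Z → fault, frames [T, Z]
T → hit
D → fault, evict Z, frames [T, D]
T → hit
D → hit
V → fault, evict T, frames [D, V]
T → fault, evict D, frames [V, T]
V → hit
T → hit
L → fault, evict V, frames [T, L]
V → fault, evict T, frames [L, V]

{L, V}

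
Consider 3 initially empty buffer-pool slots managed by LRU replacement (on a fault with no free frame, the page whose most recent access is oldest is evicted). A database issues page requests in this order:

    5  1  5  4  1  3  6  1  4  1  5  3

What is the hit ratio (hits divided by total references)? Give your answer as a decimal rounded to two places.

5: fault, frames [5]
1: fault, frames [5, 1]
5: hit
4: fault, frames [1, 5, 4]
1: hit
3: fault, evict 5, frames [4, 1, 3]
6: fault, evict 4, frames [1, 3, 6]
1: hit
4: fault, evict 3, frames [6, 1, 4]
1: hit
5: fault, evict 6, frames [4, 1, 5]
3: fault, evict 4, frames [1, 5, 3]
Hits: 4 of 12 references → 4/12 = 0.3333.

0.33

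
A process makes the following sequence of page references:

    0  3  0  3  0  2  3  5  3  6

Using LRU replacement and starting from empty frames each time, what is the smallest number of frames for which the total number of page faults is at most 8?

f=1: 10 faults
f=2: 6 faults
f=3: 5 faults
f=4: 5 faults
f=5: 5 faults
Smallest f with faults ≤ 8 is 2.

2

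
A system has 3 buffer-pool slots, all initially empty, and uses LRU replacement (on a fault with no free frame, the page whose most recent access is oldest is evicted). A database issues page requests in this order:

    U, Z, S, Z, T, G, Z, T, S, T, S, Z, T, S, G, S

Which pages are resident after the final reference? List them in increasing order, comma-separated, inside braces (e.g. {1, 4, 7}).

{G, S, T}

U → miss, frames [U]
Z → miss, frames [U, Z]
S → miss, frames [U, Z, S]
Z → hit
T → miss, evict U, frames [S, Z, T]
G → miss, evict S, frames [Z, T, G]
Z → hit
T → hit
S → miss, evict G, frames [Z, T, S]
T → hit
S → hit
Z → hit
T → hit
S → hit
G → miss, evict Z, frames [T, S, G]
S → hit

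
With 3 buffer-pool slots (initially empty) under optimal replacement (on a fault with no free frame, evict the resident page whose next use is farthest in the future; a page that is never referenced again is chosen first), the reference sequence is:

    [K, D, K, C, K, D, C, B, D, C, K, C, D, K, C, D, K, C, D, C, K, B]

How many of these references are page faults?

6

K → fault, frames (K)
D → fault, frames (K D)
K → hit
C → fault, frames (K D C)
K → hit
D → hit
C → hit
B → fault, evict K, frames (D C B)
D → hit
C → hit
K → fault, evict B, frames (D C K)
C → hit
D → hit
K → hit
C → hit
D → hit
K → hit
C → hit
D → hit
C → hit
K → hit
B → fault, evict K, frames (D C B)
Page faults: 6.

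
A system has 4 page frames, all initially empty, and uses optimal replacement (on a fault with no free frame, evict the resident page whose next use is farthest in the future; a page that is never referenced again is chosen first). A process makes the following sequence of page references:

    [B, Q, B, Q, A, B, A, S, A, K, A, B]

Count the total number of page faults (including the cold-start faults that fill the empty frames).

5

B → fault, frames [B]
Q → fault, frames [B, Q]
B → hit
Q → hit
A → fault, frames [B, Q, A]
B → hit
A → hit
S → fault, frames [B, Q, A, S]
A → hit
K → fault, evict S, frames [B, Q, A, K]
A → hit
B → hit
Page faults: 5.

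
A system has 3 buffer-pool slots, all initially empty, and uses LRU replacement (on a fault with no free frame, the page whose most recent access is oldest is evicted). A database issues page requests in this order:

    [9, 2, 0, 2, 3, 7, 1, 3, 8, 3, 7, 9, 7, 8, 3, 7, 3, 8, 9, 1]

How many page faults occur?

9 -> fault, frames [9]
2 -> fault, frames [9, 2]
0 -> fault, frames [9, 2, 0]
2 -> hit
3 -> fault, evict 9, frames [0, 2, 3]
7 -> fault, evict 0, frames [2, 3, 7]
1 -> fault, evict 2, frames [3, 7, 1]
3 -> hit
8 -> fault, evict 7, frames [1, 3, 8]
3 -> hit
7 -> fault, evict 1, frames [8, 3, 7]
9 -> fault, evict 8, frames [3, 7, 9]
7 -> hit
8 -> fault, evict 3, frames [9, 7, 8]
3 -> fault, evict 9, frames [7, 8, 3]
7 -> hit
3 -> hit
8 -> hit
9 -> fault, evict 7, frames [3, 8, 9]
1 -> fault, evict 3, frames [8, 9, 1]
Page faults: 13.

13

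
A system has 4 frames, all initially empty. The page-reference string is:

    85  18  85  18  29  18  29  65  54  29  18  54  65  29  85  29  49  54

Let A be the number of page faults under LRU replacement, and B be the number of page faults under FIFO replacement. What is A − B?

1

Under LRU: F F . . F . . F F . . . . . F . F F → 8 faults.
Under FIFO: F F . . F . . F F . . . . . F . F . → 7 faults.
A − B = 8 − 7 = 1.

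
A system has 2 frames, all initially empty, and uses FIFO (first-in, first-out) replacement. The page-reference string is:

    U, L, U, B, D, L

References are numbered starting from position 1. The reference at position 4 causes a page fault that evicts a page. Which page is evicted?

U

pos 1: U → fault, frames [U]
pos 2: L → fault, frames [U, L]
pos 3: U → hit
pos 4: B → fault, evict U, frames [L, B]
At position 4, page U is evicted.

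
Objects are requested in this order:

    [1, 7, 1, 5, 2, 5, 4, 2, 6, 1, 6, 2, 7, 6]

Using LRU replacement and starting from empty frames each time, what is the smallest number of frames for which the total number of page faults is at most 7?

f=1: 14 faults
f=2: 11 faults
f=3: 8 faults
f=4: 8 faults
f=5: 7 faults
f=6: 6 faults
Smallest f with faults ≤ 7 is 5.

5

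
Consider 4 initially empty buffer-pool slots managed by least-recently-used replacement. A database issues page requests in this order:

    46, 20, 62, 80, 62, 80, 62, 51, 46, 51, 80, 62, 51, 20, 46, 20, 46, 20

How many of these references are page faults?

8

46 → fault, frames (46)
20 → fault, frames (46 20)
62 → fault, frames (46 20 62)
80 → fault, frames (46 20 62 80)
62 → hit
80 → hit
62 → hit
51 → fault, evict 46, frames (20 80 62 51)
46 → fault, evict 20, frames (80 62 51 46)
51 → hit
80 → hit
62 → hit
51 → hit
20 → fault, evict 46, frames (80 62 51 20)
46 → fault, evict 80, frames (62 51 20 46)
20 → hit
46 → hit
20 → hit
Page faults: 8.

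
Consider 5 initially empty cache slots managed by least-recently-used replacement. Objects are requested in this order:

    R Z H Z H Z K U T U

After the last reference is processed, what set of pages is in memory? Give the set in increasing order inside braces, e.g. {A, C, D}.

{H, K, T, U, Z}

R → fault, frames {R}
Z → fault, frames {R,Z}
H → fault, frames {R,Z,H}
Z → hit
H → hit
Z → hit
K → fault, frames {R,H,Z,K}
U → fault, frames {R,H,Z,K,U}
T → fault, evict R, frames {H,Z,K,U,T}
U → hit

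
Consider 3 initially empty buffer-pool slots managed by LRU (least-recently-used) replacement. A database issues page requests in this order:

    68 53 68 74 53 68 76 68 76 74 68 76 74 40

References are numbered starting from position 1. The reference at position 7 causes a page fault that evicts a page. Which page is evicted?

74

pos 1: 68: miss, frames {68}
pos 2: 53: miss, frames {68,53}
pos 3: 68: hit
pos 4: 74: miss, frames {53,68,74}
pos 5: 53: hit
pos 6: 68: hit
pos 7: 76: miss, evict 74, frames {53,68,76}
At position 7, page 74 is evicted.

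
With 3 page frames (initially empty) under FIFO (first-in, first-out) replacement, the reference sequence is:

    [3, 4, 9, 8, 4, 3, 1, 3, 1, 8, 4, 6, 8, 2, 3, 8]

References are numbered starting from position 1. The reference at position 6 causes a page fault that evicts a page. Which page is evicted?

4

pos 1: 3 → miss, frames (3)
pos 2: 4 → miss, frames (3 4)
pos 3: 9 → miss, frames (3 4 9)
pos 4: 8 → miss, evict 3, frames (4 9 8)
pos 5: 4 → hit
pos 6: 3 → miss, evict 4, frames (9 8 3)
At position 6, page 4 is evicted.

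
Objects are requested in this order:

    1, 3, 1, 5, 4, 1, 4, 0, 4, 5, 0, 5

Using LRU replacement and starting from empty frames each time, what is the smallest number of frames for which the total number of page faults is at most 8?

2

f=1: 12 faults
f=2: 8 faults
f=3: 6 faults
f=4: 5 faults
f=5: 5 faults
Smallest f with faults ≤ 8 is 2.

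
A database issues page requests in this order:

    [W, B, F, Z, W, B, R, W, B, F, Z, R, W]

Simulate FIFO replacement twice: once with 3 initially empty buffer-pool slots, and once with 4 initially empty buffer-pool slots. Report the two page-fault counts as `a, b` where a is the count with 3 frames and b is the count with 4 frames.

3 frames: F F F F F F F . . F F . F → 10 faults.
4 frames: F F F F . . F F F F F F F → 11 faults.
11 > 10: adding a frame increased faults — Belady's anomaly.

10, 11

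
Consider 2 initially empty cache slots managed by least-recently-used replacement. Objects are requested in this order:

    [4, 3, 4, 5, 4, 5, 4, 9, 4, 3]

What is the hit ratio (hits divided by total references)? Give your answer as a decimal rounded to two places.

4 -> fault, frames (4)
3 -> fault, frames (4 3)
4 -> hit
5 -> fault, evict 3, frames (4 5)
4 -> hit
5 -> hit
4 -> hit
9 -> fault, evict 5, frames (4 9)
4 -> hit
3 -> fault, evict 9, frames (4 3)
Hits: 5 of 10 references → 5/10 = 0.5000.

0.50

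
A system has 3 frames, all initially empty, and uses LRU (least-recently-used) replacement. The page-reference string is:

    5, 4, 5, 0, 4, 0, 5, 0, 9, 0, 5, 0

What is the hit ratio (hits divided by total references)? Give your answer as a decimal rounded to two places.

0.67

5 -> miss, frames {5}
4 -> miss, frames {5,4}
5 -> hit
0 -> miss, frames {4,5,0}
4 -> hit
0 -> hit
5 -> hit
0 -> hit
9 -> miss, evict 4, frames {5,0,9}
0 -> hit
5 -> hit
0 -> hit
Hits: 8 of 12 references → 8/12 = 0.6667.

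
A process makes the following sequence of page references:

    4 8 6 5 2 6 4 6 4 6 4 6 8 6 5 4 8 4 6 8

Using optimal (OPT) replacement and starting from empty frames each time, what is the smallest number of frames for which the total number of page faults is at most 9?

3

f=1: 20 faults
f=2: 10 faults
f=3: 8 faults
f=4: 6 faults
f=5: 5 faults
Smallest f with faults ≤ 9 is 3.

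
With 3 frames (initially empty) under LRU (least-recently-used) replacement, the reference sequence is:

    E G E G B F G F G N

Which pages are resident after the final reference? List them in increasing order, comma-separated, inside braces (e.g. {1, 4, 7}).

E -> fault, frames (E)
G -> fault, frames (E G)
E -> hit
G -> hit
B -> fault, frames (E G B)
F -> fault, evict E, frames (G B F)
G -> hit
F -> hit
G -> hit
N -> fault, evict B, frames (F G N)

{F, G, N}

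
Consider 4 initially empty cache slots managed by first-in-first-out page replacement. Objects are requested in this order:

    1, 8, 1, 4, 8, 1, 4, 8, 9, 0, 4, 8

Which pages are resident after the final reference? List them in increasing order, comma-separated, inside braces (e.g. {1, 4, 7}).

1 → fault, frames [1]
8 → fault, frames [1, 8]
1 → hit
4 → fault, frames [1, 8, 4]
8 → hit
1 → hit
4 → hit
8 → hit
9 → fault, frames [1, 8, 4, 9]
0 → fault, evict 1, frames [8, 4, 9, 0]
4 → hit
8 → hit

{0, 4, 8, 9}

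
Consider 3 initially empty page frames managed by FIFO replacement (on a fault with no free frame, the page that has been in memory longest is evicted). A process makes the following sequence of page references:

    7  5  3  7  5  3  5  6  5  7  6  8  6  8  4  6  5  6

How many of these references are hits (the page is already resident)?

9

7: miss, frames {7}
5: miss, frames {7,5}
3: miss, frames {7,5,3}
7: hit
5: hit
3: hit
5: hit
6: miss, evict 7, frames {5,3,6}
5: hit
7: miss, evict 5, frames {3,6,7}
6: hit
8: miss, evict 3, frames {6,7,8}
6: hit
8: hit
4: miss, evict 6, frames {7,8,4}
6: miss, evict 7, frames {8,4,6}
5: miss, evict 8, frames {4,6,5}
6: hit
Hits: 9.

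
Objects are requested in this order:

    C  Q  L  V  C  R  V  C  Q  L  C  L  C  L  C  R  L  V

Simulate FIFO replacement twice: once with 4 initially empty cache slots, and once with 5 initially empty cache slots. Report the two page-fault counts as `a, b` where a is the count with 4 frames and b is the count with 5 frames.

4 frames: F F F F . F . F F F . . . . . . . F → 9 faults.
5 frames: F F F F . F . . . . . . . . . . . . → 5 faults.
5 < 9: adding a frame reduced faults, as is typical.

9, 5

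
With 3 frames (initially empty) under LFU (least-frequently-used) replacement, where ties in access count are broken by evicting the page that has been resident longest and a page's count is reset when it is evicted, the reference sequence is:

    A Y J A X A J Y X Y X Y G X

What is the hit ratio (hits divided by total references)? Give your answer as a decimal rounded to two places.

A: fault, frames (A)
Y: fault, frames (A Y)
J: fault, frames (A Y J)
A: hit
X: fault, evict Y, frames (A J X)
A: hit
J: hit
Y: fault, evict X, frames (A J Y)
X: fault, evict Y, frames (A J X)
Y: fault, evict X, frames (A J Y)
X: fault, evict Y, frames (A J X)
Y: fault, evict X, frames (A J Y)
G: fault, evict Y, frames (A J G)
X: fault, evict G, frames (A J X)
Hits: 3 of 14 references → 3/14 = 0.2143.

0.21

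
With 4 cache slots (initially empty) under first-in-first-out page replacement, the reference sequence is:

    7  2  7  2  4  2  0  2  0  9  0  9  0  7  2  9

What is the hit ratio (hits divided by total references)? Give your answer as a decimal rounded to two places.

7 → fault, frames {7}
2 → fault, frames {7,2}
7 → hit
2 → hit
4 → fault, frames {7,2,4}
2 → hit
0 → fault, frames {7,2,4,0}
2 → hit
0 → hit
9 → fault, evict 7, frames {2,4,0,9}
0 → hit
9 → hit
0 → hit
7 → fault, evict 2, frames {4,0,9,7}
2 → fault, evict 4, frames {0,9,7,2}
9 → hit
Hits: 9 of 16 references → 9/16 = 0.5625.

0.56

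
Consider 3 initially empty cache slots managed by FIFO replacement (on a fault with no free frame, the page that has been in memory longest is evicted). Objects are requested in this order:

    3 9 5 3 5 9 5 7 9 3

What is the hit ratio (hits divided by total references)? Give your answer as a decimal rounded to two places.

0.50

3 -> fault, frames [3]
9 -> fault, frames [3, 9]
5 -> fault, frames [3, 9, 5]
3 -> hit
5 -> hit
9 -> hit
5 -> hit
7 -> fault, evict 3, frames [9, 5, 7]
9 -> hit
3 -> fault, evict 9, frames [5, 7, 3]
Hits: 5 of 10 references → 5/10 = 0.5000.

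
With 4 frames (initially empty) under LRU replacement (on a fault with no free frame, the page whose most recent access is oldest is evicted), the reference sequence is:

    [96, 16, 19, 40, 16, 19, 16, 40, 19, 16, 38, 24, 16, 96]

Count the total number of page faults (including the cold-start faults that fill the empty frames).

7

96 → miss, frames [96]
16 → miss, frames [96, 16]
19 → miss, frames [96, 16, 19]
40 → miss, frames [96, 16, 19, 40]
16 → hit
19 → hit
16 → hit
40 → hit
19 → hit
16 → hit
38 → miss, evict 96, frames [40, 19, 16, 38]
24 → miss, evict 40, frames [19, 16, 38, 24]
16 → hit
96 → miss, evict 19, frames [38, 24, 16, 96]
Page faults: 7.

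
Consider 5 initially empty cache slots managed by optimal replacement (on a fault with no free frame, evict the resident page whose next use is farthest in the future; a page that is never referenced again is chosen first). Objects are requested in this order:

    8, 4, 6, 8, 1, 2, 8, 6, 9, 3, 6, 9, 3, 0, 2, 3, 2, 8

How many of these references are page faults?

8

8: fault, frames [8]
4: fault, frames [8, 4]
6: fault, frames [8, 4, 6]
8: hit
1: fault, frames [8, 4, 6, 1]
2: fault, frames [8, 4, 6, 1, 2]
8: hit
6: hit
9: fault, evict 1, frames [8, 4, 6, 2, 9]
3: fault, evict 4, frames [8, 6, 2, 9, 3]
6: hit
9: hit
3: hit
0: fault, evict 9, frames [8, 6, 2, 3, 0]
2: hit
3: hit
2: hit
8: hit
Page faults: 8.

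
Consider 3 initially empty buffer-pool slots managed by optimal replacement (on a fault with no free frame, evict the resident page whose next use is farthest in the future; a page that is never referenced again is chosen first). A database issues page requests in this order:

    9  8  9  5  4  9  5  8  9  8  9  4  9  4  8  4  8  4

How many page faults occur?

9 → miss, frames [9]
8 → miss, frames [9, 8]
9 → hit
5 → miss, frames [9, 8, 5]
4 → miss, evict 8, frames [9, 5, 4]
9 → hit
5 → hit
8 → miss, evict 5, frames [9, 4, 8]
9 → hit
8 → hit
9 → hit
4 → hit
9 → hit
4 → hit
8 → hit
4 → hit
8 → hit
4 → hit
Page faults: 5.

5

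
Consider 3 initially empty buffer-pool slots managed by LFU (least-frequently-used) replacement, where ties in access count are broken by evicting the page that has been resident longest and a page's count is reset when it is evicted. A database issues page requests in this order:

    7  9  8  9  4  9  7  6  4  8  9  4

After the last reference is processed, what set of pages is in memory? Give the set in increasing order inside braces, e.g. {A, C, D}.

{4, 8, 9}

7 → fault, frames {7}
9 → fault, frames {7,9}
8 → fault, frames {7,9,8}
9 → hit
4 → fault, evict 7, frames {9,8,4}
9 → hit
7 → fault, evict 8, frames {9,4,7}
6 → fault, evict 4, frames {9,7,6}
4 → fault, evict 7, frames {9,6,4}
8 → fault, evict 6, frames {9,4,8}
9 → hit
4 → hit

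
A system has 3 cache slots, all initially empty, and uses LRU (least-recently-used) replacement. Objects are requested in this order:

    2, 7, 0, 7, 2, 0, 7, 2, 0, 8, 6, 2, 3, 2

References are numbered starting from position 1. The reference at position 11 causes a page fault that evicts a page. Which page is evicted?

2

pos 1: 2: miss, frames (2)
pos 2: 7: miss, frames (2 7)
pos 3: 0: miss, frames (2 7 0)
pos 4: 7: hit
pos 5: 2: hit
pos 6: 0: hit
pos 7: 7: hit
pos 8: 2: hit
pos 9: 0: hit
pos 10: 8: miss, evict 7, frames (2 0 8)
pos 11: 6: miss, evict 2, frames (0 8 6)
At position 11, page 2 is evicted.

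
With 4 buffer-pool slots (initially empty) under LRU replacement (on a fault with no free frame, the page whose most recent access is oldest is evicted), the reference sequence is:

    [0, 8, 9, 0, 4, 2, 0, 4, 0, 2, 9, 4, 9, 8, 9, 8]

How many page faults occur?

6

0: miss, frames (0)
8: miss, frames (0 8)
9: miss, frames (0 8 9)
0: hit
4: miss, frames (8 9 0 4)
2: miss, evict 8, frames (9 0 4 2)
0: hit
4: hit
0: hit
2: hit
9: hit
4: hit
9: hit
8: miss, evict 0, frames (2 4 9 8)
9: hit
8: hit
Page faults: 6.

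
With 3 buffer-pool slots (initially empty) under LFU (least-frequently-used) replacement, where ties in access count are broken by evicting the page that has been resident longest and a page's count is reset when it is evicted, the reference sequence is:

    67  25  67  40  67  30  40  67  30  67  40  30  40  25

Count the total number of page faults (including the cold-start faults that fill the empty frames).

67 → miss, frames {67}
25 → miss, frames {67,25}
67 → hit
40 → miss, frames {67,25,40}
67 → hit
30 → miss, evict 25, frames {67,40,30}
40 → hit
67 → hit
30 → hit
67 → hit
40 → hit
30 → hit
40 → hit
25 → miss, evict 30, frames {67,40,25}
Page faults: 5.

5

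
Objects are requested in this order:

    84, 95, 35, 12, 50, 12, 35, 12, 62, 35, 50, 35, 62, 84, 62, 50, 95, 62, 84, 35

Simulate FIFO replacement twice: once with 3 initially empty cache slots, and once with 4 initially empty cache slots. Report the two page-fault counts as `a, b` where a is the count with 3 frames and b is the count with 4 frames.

3 frames: F F F F F . . . F F . . . F . F F F F F → 13 faults.
4 frames: F F F F F . . . F . . . . F . . F . . F → 9 faults.
9 < 13: adding a frame reduced faults, as is typical.

13, 9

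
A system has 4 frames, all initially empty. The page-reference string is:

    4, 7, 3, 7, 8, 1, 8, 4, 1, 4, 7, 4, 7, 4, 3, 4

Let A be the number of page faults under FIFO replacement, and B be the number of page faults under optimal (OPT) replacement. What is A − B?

Under FIFO: F F F . F F . F . . F . . . F . → 8 faults.
Under OPT: F F F . F F . . . . . . . . F . → 6 faults.
A − B = 8 − 6 = 2.

2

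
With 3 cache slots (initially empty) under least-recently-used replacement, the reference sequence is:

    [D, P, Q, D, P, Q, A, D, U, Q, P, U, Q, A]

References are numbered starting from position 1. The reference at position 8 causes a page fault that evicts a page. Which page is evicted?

P

pos 1: D -> miss, frames [D]
pos 2: P -> miss, frames [D, P]
pos 3: Q -> miss, frames [D, P, Q]
pos 4: D -> hit
pos 5: P -> hit
pos 6: Q -> hit
pos 7: A -> miss, evict D, frames [P, Q, A]
pos 8: D -> miss, evict P, frames [Q, A, D]
At position 8, page P is evicted.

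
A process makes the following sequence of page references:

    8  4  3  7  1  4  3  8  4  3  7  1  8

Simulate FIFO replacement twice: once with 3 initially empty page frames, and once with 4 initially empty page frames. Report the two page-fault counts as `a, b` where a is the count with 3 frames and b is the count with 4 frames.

3 frames: F F F F F F F F . . F F . → 10 faults.
4 frames: F F F F F . . F F F F F F → 11 faults.
11 > 10: adding a frame increased faults — Belady's anomaly.

10, 11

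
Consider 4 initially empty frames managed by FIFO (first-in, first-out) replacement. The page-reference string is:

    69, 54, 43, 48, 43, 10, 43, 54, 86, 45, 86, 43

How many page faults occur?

69 → miss, frames {69}
54 → miss, frames {69,54}
43 → miss, frames {69,54,43}
48 → miss, frames {69,54,43,48}
43 → hit
10 → miss, evict 69, frames {54,43,48,10}
43 → hit
54 → hit
86 → miss, evict 54, frames {43,48,10,86}
45 → miss, evict 43, frames {48,10,86,45}
86 → hit
43 → miss, evict 48, frames {10,86,45,43}
Page faults: 8.

8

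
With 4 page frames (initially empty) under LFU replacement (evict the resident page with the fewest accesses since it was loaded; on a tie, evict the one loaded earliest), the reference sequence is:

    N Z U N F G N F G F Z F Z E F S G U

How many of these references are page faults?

N: miss, frames {N}
Z: miss, frames {N,Z}
U: miss, frames {N,Z,U}
N: hit
F: miss, frames {N,Z,U,F}
G: miss, evict Z, frames {N,U,F,G}
N: hit
F: hit
G: hit
F: hit
Z: miss, evict U, frames {N,F,G,Z}
F: hit
Z: hit
E: miss, evict G, frames {N,F,Z,E}
F: hit
S: miss, evict E, frames {N,F,Z,S}
G: miss, evict S, frames {N,F,Z,G}
U: miss, evict G, frames {N,F,Z,U}
Page faults: 10.

10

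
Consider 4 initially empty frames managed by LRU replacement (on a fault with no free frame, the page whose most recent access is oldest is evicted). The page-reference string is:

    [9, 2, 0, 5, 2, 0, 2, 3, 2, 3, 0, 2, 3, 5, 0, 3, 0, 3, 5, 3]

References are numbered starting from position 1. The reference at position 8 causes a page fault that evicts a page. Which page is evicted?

pos 1: 9: miss, frames {9}
pos 2: 2: miss, frames {9,2}
pos 3: 0: miss, frames {9,2,0}
pos 4: 5: miss, frames {9,2,0,5}
pos 5: 2: hit
pos 6: 0: hit
pos 7: 2: hit
pos 8: 3: miss, evict 9, frames {5,0,2,3}
At position 8, page 9 is evicted.

9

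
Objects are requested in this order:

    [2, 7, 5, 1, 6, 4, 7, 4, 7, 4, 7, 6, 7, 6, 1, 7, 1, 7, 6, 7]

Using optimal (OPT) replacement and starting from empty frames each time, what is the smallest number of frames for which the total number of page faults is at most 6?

4

f=1: 20 faults
f=2: 9 faults
f=3: 7 faults
f=4: 6 faults
f=5: 6 faults
f=6: 6 faults
Smallest f with faults ≤ 6 is 4.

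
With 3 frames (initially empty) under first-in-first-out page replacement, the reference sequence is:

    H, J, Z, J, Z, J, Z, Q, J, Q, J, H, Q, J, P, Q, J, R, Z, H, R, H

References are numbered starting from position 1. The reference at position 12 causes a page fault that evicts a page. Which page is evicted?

pos 1: H → miss, frames [H]
pos 2: J → miss, frames [H, J]
pos 3: Z → miss, frames [H, J, Z]
pos 4: J → hit
pos 5: Z → hit
pos 6: J → hit
pos 7: Z → hit
pos 8: Q → miss, evict H, frames [J, Z, Q]
pos 9: J → hit
pos 10: Q → hit
pos 11: J → hit
pos 12: H → miss, evict J, frames [Z, Q, H]
At position 12, page J is evicted.

J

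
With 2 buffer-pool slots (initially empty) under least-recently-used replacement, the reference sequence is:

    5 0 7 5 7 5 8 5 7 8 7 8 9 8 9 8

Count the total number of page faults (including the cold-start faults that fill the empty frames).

8

5 -> fault, frames [5]
0 -> fault, frames [5, 0]
7 -> fault, evict 5, frames [0, 7]
5 -> fault, evict 0, frames [7, 5]
7 -> hit
5 -> hit
8 -> fault, evict 7, frames [5, 8]
5 -> hit
7 -> fault, evict 8, frames [5, 7]
8 -> fault, evict 5, frames [7, 8]
7 -> hit
8 -> hit
9 -> fault, evict 7, frames [8, 9]
8 -> hit
9 -> hit
8 -> hit
Page faults: 8.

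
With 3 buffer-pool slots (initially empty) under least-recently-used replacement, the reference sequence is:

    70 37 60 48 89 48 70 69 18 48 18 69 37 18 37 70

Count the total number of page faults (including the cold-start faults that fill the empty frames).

70 → miss, frames {70}
37 → miss, frames {70,37}
60 → miss, frames {70,37,60}
48 → miss, evict 70, frames {37,60,48}
89 → miss, evict 37, frames {60,48,89}
48 → hit
70 → miss, evict 60, frames {89,48,70}
69 → miss, evict 89, frames {48,70,69}
18 → miss, evict 48, frames {70,69,18}
48 → miss, evict 70, frames {69,18,48}
18 → hit
69 → hit
37 → miss, evict 48, frames {18,69,37}
18 → hit
37 → hit
70 → miss, evict 69, frames {18,37,70}
Page faults: 11.

11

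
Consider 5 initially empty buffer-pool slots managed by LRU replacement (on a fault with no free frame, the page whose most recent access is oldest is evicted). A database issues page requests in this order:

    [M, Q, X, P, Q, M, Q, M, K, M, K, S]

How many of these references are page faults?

M -> miss, frames {M}
Q -> miss, frames {M,Q}
X -> miss, frames {M,Q,X}
P -> miss, frames {M,Q,X,P}
Q -> hit
M -> hit
Q -> hit
M -> hit
K -> miss, frames {X,P,Q,M,K}
M -> hit
K -> hit
S -> miss, evict X, frames {P,Q,M,K,S}
Page faults: 6.

6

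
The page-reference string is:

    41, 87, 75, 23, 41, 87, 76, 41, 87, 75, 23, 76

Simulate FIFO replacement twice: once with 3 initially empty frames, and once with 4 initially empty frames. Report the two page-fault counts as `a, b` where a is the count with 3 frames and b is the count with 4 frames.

9, 10

3 frames: F F F F F F F . . F F . → 9 faults.
4 frames: F F F F . . F F F F F F → 10 faults.
10 > 9: adding a frame increased faults — Belady's anomaly.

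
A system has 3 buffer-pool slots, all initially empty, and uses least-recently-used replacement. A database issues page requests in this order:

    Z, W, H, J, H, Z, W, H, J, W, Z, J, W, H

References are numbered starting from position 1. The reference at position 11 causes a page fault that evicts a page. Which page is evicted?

pos 1: Z -> fault, frames {Z}
pos 2: W -> fault, frames {Z,W}
pos 3: H -> fault, frames {Z,W,H}
pos 4: J -> fault, evict Z, frames {W,H,J}
pos 5: H -> hit
pos 6: Z -> fault, evict W, frames {J,H,Z}
pos 7: W -> fault, evict J, frames {H,Z,W}
pos 8: H -> hit
pos 9: J -> fault, evict Z, frames {W,H,J}
pos 10: W -> hit
pos 11: Z -> fault, evict H, frames {J,W,Z}
At position 11, page H is evicted.

H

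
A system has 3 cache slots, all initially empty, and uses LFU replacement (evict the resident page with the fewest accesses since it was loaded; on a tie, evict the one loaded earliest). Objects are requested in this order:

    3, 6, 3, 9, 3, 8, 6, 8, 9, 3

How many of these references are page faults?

3 → miss, frames [3]
6 → miss, frames [3, 6]
3 → hit
9 → miss, frames [3, 6, 9]
3 → hit
8 → miss, evict 6, frames [3, 9, 8]
6 → miss, evict 9, frames [3, 8, 6]
8 → hit
9 → miss, evict 6, frames [3, 8, 9]
3 → hit
Page faults: 6.

6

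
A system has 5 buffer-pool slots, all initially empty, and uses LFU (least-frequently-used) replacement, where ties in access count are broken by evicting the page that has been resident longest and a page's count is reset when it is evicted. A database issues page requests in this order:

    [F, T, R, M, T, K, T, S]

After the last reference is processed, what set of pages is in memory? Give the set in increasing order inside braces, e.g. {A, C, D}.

{K, M, R, S, T}

F: miss, frames (F)
T: miss, frames (F T)
R: miss, frames (F T R)
M: miss, frames (F T R M)
T: hit
K: miss, frames (F T R M K)
T: hit
S: miss, evict F, frames (T R M K S)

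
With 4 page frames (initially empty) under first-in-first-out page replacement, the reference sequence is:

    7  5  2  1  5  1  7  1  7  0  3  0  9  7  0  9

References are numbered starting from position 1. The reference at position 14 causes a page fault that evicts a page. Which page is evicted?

pos 1: 7 → miss, frames (7)
pos 2: 5 → miss, frames (7 5)
pos 3: 2 → miss, frames (7 5 2)
pos 4: 1 → miss, frames (7 5 2 1)
pos 5: 5 → hit
pos 6: 1 → hit
pos 7: 7 → hit
pos 8: 1 → hit
pos 9: 7 → hit
pos 10: 0 → miss, evict 7, frames (5 2 1 0)
pos 11: 3 → miss, evict 5, frames (2 1 0 3)
pos 12: 0 → hit
pos 13: 9 → miss, evict 2, frames (1 0 3 9)
pos 14: 7 → miss, evict 1, frames (0 3 9 7)
At position 14, page 1 is evicted.

1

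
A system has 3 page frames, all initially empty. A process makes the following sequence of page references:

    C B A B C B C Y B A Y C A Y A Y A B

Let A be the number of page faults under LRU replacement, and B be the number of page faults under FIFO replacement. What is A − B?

1

Under LRU: F F F . . . . F . F . F . . . . . F → 7 faults.
Under FIFO: F F F . . . . F . . . F . . . . . F → 6 faults.
A − B = 7 − 6 = 1.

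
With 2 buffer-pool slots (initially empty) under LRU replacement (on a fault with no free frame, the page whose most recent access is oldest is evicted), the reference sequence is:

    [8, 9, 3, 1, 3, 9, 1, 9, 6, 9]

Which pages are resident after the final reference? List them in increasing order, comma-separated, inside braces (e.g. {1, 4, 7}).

8 -> fault, frames [8]
9 -> fault, frames [8, 9]
3 -> fault, evict 8, frames [9, 3]
1 -> fault, evict 9, frames [3, 1]
3 -> hit
9 -> fault, evict 1, frames [3, 9]
1 -> fault, evict 3, frames [9, 1]
9 -> hit
6 -> fault, evict 1, frames [9, 6]
9 -> hit

{6, 9}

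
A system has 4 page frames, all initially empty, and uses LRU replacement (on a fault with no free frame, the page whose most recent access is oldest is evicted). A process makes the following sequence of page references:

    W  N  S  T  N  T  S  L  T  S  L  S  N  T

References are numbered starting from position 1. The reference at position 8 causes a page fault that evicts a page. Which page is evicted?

W

pos 1: W: miss, frames [W]
pos 2: N: miss, frames [W, N]
pos 3: S: miss, frames [W, N, S]
pos 4: T: miss, frames [W, N, S, T]
pos 5: N: hit
pos 6: T: hit
pos 7: S: hit
pos 8: L: miss, evict W, frames [N, T, S, L]
At position 8, page W is evicted.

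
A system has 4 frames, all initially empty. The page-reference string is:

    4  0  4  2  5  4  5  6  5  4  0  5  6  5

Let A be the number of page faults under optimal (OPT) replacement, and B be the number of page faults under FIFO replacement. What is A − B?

Under OPT: F F . F F . . F . . . . . . → 5 faults.
Under FIFO: F F . F F . . F . F F . . . → 7 faults.
A − B = 5 − 7 = -2.

-2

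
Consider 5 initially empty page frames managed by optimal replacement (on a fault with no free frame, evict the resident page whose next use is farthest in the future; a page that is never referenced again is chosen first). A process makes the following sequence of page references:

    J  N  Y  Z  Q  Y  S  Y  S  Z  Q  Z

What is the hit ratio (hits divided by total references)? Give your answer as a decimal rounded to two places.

0.50

J: miss, frames [J]
N: miss, frames [J, N]
Y: miss, frames [J, N, Y]
Z: miss, frames [J, N, Y, Z]
Q: miss, frames [J, N, Y, Z, Q]
Y: hit
S: miss, evict N, frames [J, Y, Z, Q, S]
Y: hit
S: hit
Z: hit
Q: hit
Z: hit
Hits: 6 of 12 references → 6/12 = 0.5000.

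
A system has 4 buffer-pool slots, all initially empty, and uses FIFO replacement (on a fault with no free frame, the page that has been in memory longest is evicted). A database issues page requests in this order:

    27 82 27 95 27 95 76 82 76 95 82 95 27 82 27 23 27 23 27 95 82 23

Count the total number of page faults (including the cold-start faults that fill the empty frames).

27: miss, frames (27)
82: miss, frames (27 82)
27: hit
95: miss, frames (27 82 95)
27: hit
95: hit
76: miss, frames (27 82 95 76)
82: hit
76: hit
95: hit
82: hit
95: hit
27: hit
82: hit
27: hit
23: miss, evict 27, frames (82 95 76 23)
27: miss, evict 82, frames (95 76 23 27)
23: hit
27: hit
95: hit
82: miss, evict 95, frames (76 23 27 82)
23: hit
Page faults: 7.

7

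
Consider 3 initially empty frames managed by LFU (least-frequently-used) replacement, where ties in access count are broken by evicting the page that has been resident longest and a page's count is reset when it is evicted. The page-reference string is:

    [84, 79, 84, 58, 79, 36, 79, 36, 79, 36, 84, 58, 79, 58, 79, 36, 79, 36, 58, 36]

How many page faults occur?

5

84 → miss, frames [84]
79 → miss, frames [84, 79]
84 → hit
58 → miss, frames [84, 79, 58]
79 → hit
36 → miss, evict 58, frames [84, 79, 36]
79 → hit
36 → hit
79 → hit
36 → hit
84 → hit
58 → miss, evict 84, frames [79, 36, 58]
79 → hit
58 → hit
79 → hit
36 → hit
79 → hit
36 → hit
58 → hit
36 → hit
Page faults: 5.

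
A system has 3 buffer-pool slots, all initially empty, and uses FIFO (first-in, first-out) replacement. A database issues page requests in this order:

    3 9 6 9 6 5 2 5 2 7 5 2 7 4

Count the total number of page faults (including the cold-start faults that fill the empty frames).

7

3 → fault, frames [3]
9 → fault, frames [3, 9]
6 → fault, frames [3, 9, 6]
9 → hit
6 → hit
5 → fault, evict 3, frames [9, 6, 5]
2 → fault, evict 9, frames [6, 5, 2]
5 → hit
2 → hit
7 → fault, evict 6, frames [5, 2, 7]
5 → hit
2 → hit
7 → hit
4 → fault, evict 5, frames [2, 7, 4]
Page faults: 7.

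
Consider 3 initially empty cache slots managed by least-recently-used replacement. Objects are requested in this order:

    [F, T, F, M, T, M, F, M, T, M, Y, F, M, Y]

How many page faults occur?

5

F -> miss, frames [F]
T -> miss, frames [F, T]
F -> hit
M -> miss, frames [T, F, M]
T -> hit
M -> hit
F -> hit
M -> hit
T -> hit
M -> hit
Y -> miss, evict F, frames [T, M, Y]
F -> miss, evict T, frames [M, Y, F]
M -> hit
Y -> hit
Page faults: 5.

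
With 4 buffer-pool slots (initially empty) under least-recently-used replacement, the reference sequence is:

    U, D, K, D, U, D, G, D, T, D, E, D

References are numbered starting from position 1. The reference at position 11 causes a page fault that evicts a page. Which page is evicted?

U

pos 1: U → fault, frames [U]
pos 2: D → fault, frames [U, D]
pos 3: K → fault, frames [U, D, K]
pos 4: D → hit
pos 5: U → hit
pos 6: D → hit
pos 7: G → fault, frames [K, U, D, G]
pos 8: D → hit
pos 9: T → fault, evict K, frames [U, G, D, T]
pos 10: D → hit
pos 11: E → fault, evict U, frames [G, T, D, E]
At position 11, page U is evicted.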